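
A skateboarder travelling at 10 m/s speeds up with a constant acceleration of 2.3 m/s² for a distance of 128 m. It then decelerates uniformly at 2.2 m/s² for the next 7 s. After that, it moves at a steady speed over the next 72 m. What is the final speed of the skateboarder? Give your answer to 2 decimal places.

10.84 m/s

Phase 1 (accelerating): v₀ = 10.0 m/s, a = 2.3 m/s².
v² = v₀² + 2aΔx = 10.0² + 2·2.3·128 = 689 → v = 26.2 m/s
t = (v − v₀)/a = (26.2 − 10.0)/2.3 = 7.06 s

Phase 2 (decelerating): v₀ = 26.2 m/s, a = -2.2 m/s².
v = v₀ + at = 26.2 + (-2.2)(7) = 10.8 m/s
Δx = v₀t + ½at² = 26.2·7 + 0.5·-2.2·7² = 130 m

Phase 3 (constant speed): v₀ = 10.8 m/s, a = 0 m/s².
Constant speed: t = d/v = 72/10.8 = 6.64 s
Final speed = 10.8 m/s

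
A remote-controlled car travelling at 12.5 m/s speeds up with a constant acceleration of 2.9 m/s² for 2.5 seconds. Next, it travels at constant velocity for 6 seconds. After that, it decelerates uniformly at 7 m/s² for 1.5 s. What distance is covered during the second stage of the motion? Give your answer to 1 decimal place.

Phase 1 (accelerating): v₀ = 12.5 m/s, a = 2.9 m/s².
v = v₀ + at = 12.5 + (2.9)(2.5) = 19.8 m/s
Δx = v₀t + ½at² = 12.5·2.5 + 0.5·2.9·2.5² = 40.3 m

Phase 2 (constant speed): v₀ = 19.8 m/s, a = 0 m/s².
v = v₀ + at = 19.8 + (0)(6) = 19.8 m/s
Δx = v₀t + ½at² = 19.8·6 + 0.5·0·6² = 118 m
Distance in phase 2 = 118 m

118.5 m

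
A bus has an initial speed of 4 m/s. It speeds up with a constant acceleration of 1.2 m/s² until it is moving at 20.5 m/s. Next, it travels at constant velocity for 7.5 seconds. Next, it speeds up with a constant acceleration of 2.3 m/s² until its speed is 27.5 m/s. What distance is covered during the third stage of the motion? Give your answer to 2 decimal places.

73.04 m

Phase 1 (accelerating): v₀ = 4.00 m/s, a = 1.2 m/s².
v = v₀ + at → t = (20.5 − 4.00) / 1.2 = 13.8 s
v² = v₀² + 2aΔx → Δx = (20.5² − 4.00²)/(2·1.2) = 168 m

Phase 2 (constant speed): v₀ = 20.5 m/s, a = 0 m/s².
v = v₀ + at = 20.5 + (0)(7.5) = 20.5 m/s
Δx = v₀t + ½at² = 20.5·7.5 + 0.5·0·7.5² = 154 m

Phase 3 (accelerating): v₀ = 20.5 m/s, a = 2.3 m/s².
v = v₀ + at → t = (27.5 − 20.5) / 2.3 = 3.04 s
v² = v₀² + 2aΔx → Δx = (27.5² − 20.5²)/(2·2.3) = 73.0 m
Distance in phase 3 = 73.0 m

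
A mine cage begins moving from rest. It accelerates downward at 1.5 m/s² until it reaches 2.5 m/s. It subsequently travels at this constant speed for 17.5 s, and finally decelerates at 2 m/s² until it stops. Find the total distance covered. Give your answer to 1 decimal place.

47.4 m

Phase 1 (accelerating): v₀ = 0 m/s, a = 1.5 m/s².
v = v₀ + at → t = (2.5 − 0) / 1.5 = 1.67 s
v² = v₀² + 2aΔx → Δx = (2.5² − 0²)/(2·1.5) = 2.08 m

Phase 2 (constant speed): v₀ = 2.50 m/s, a = 0 m/s².
v = v₀ + at = 2.50 + (0)(17.5) = 2.50 m/s
Δx = v₀t + ½at² = 2.50·17.5 + 0.5·0·17.5² = 43.8 m

Phase 3 (decelerating): v₀ = 2.50 m/s, a = -2 m/s².
v = v₀ + at → t = (0 − 2.50) / -2 = 1.25 s
v² = v₀² + 2aΔx → Δx = (0² − 2.50²)/(2·-2) = 1.56 m
Total distance = 2.08 + 43.8 + 1.56 = 47.4 m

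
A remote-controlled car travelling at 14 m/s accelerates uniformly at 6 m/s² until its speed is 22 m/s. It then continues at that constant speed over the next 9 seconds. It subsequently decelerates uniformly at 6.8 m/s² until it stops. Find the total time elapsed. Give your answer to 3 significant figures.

Phase 1 (accelerating): v₀ = 14.0 m/s, a = 6 m/s².
v = v₀ + at → t = (22 − 14.0) / 6 = 1.33 s
v² = v₀² + 2aΔx → Δx = (22² − 14.0²)/(2·6) = 24.0 m

Phase 2 (constant speed): v₀ = 22.0 m/s, a = 0 m/s².
v = v₀ + at = 22.0 + (0)(9) = 22.0 m/s
Δx = v₀t + ½at² = 22.0·9 + 0.5·0·9² = 198 m

Phase 3 (decelerating): v₀ = 22.0 m/s, a = -6.8 m/s².
v = v₀ + at → t = (0 − 22.0) / -6.8 = 3.24 s
v² = v₀² + 2aΔx → Δx = (0² − 22.0²)/(2·-6.8) = 35.6 m
Total time = 1.33 + 9.00 + 3.24 = 13.6 s

13.6 s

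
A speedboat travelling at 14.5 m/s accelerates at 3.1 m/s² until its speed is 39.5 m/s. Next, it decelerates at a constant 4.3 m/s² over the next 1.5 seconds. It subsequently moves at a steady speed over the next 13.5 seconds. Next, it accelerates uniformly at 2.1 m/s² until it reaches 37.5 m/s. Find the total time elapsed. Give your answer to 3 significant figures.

25.2 s

Phase 1 (accelerating): v₀ = 14.5 m/s, a = 3.1 m/s².
v = v₀ + at → t = (39.5 − 14.5) / 3.1 = 8.06 s
v² = v₀² + 2aΔx → Δx = (39.5² − 14.5²)/(2·3.1) = 218 m

Phase 2 (decelerating): v₀ = 39.5 m/s, a = -4.3 m/s².
v = v₀ + at = 39.5 + (-4.3)(1.5) = 33.0 m/s
Δx = v₀t + ½at² = 39.5·1.5 + 0.5·-4.3·1.5² = 54.4 m

Phase 3 (constant speed): v₀ = 33.0 m/s, a = 0 m/s².
v = v₀ + at = 33.0 + (0)(13.5) = 33.0 m/s
Δx = v₀t + ½at² = 33.0·13.5 + 0.5·0·13.5² = 446 m

Phase 4 (accelerating): v₀ = 33.0 m/s, a = 2.1 m/s².
v = v₀ + at → t = (37.5 − 33.0) / 2.1 = 2.12 s
v² = v₀² + 2aΔx → Δx = (37.5² − 33.0²)/(2·2.1) = 74.7 m
Total time = 8.06 + 1.50 + 13.5 + 2.12 = 25.2 s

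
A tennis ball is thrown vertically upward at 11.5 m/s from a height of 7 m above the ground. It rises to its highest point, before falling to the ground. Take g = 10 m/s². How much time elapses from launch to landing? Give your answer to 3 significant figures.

Phase 1 (rising): v₀ = 11.5 m/s, a = -10 m/s².
v = v₀ + at → t = (0 − 11.5) / -10 = 1.15 s
v² = v₀² + 2aΔx → Δx = (0² − 11.5²)/(2·-10) = 6.61 m

Phase 2 (falling): v₀ = 0 m/s, a = -10 m/s².
Falls 13.6 m from rest: t = √(2·13.6/10) = 1.65 s; v = g·t = 16.5 m/s.
Total time = 1.15 + 1.65 = 2.80 s

2.80 s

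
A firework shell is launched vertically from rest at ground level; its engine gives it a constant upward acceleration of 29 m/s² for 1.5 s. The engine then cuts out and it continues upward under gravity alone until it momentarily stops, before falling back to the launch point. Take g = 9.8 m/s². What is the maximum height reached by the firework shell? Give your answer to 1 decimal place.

Phase 1 (powered ascent): v₀ = 0 m/s, a = 29 m/s².
v = v₀ + at = 0 + (29)(1.5) = 43.5 m/s
Δx = v₀t + ½at² = 0·1.5 + 0.5·29·1.5² = 32.6 m

Phase 2 (coasting upward): v₀ = 43.5 m/s, a = -9.8 m/s².
v = v₀ + at → t = (0 − 43.5) / -9.8 = 4.44 s
v² = v₀² + 2aΔx → Δx = (0² − 43.5²)/(2·-9.8) = 96.5 m
Maximum height = 32.6 + 96.5 = 129 m

129.2 m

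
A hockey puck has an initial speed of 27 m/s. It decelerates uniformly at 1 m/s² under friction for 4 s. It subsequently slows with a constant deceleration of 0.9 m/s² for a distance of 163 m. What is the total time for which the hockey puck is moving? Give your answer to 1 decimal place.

12.5 s

Phase 1 (decelerating): v₀ = 27.0 m/s, a = -1 m/s².
v = v₀ + at = 27.0 + (-1)(4) = 23.0 m/s
Δx = v₀t + ½at² = 27.0·4 + 0.5·-1·4² = 100 m

Phase 2 (decelerating): v₀ = 23.0 m/s, a = -0.9 m/s².
v² = v₀² + 2aΔx = 23.0² + 2·-0.9·163 = 236 → v = 15.3 m/s
t = (v − v₀)/a = (15.3 − 23.0)/-0.9 = 8.50 s
Total time = 4.00 + 8.50 = 12.5 s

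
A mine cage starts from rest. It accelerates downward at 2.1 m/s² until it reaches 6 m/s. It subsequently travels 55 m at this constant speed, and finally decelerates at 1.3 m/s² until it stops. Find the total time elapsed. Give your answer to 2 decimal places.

16.64 s

Phase 1 (accelerating): v₀ = 0 m/s, a = 2.1 m/s².
v = v₀ + at → t = (6 − 0) / 2.1 = 2.86 s
v² = v₀² + 2aΔx → Δx = (6² − 0²)/(2·2.1) = 8.57 m

Phase 2 (constant speed): v₀ = 6.00 m/s, a = 0 m/s².
Constant speed: t = d/v = 55/6.00 = 9.17 s

Phase 3 (decelerating): v₀ = 6.00 m/s, a = -1.3 m/s².
v = v₀ + at → t = (0 − 6.00) / -1.3 = 4.62 s
v² = v₀² + 2aΔx → Δx = (0² − 6.00²)/(2·-1.3) = 13.8 m
Total time = 2.86 + 9.17 + 4.62 = 16.6 s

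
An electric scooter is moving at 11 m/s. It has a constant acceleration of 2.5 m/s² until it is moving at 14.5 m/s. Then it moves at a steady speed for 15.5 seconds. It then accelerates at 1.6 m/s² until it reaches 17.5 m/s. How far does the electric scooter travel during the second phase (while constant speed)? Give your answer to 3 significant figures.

225 m

Phase 1 (accelerating): v₀ = 11.0 m/s, a = 2.5 m/s².
v = v₀ + at → t = (14.5 − 11.0) / 2.5 = 1.40 s
v² = v₀² + 2aΔx → Δx = (14.5² − 11.0²)/(2·2.5) = 17.9 m

Phase 2 (constant speed): v₀ = 14.5 m/s, a = 0 m/s².
v = v₀ + at = 14.5 + (0)(15.5) = 14.5 m/s
Δx = v₀t + ½at² = 14.5·15.5 + 0.5·0·15.5² = 225 m
Distance in phase 2 = 225 m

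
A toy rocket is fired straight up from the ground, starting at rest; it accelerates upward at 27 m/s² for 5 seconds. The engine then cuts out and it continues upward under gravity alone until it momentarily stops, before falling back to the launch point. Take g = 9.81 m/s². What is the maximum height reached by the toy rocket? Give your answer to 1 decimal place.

Phase 1 (powered ascent): v₀ = 0 m/s, a = 27 m/s².
v = v₀ + at = 0 + (27)(5) = 135 m/s
Δx = v₀t + ½at² = 0·5 + 0.5·27·5² = 338 m

Phase 2 (coasting upward): v₀ = 135 m/s, a = -9.81 m/s².
v = v₀ + at → t = (0 − 135) / -9.81 = 13.8 s
v² = v₀² + 2aΔx → Δx = (0² − 135²)/(2·-9.81) = 929 m
Maximum height = 338 + 929 = 1270 m

1266.4 m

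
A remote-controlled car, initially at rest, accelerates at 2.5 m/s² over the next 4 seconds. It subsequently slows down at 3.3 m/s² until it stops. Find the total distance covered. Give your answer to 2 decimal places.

35.15 m

Phase 1 (accelerating): v₀ = 0 m/s, a = 2.5 m/s².
v = v₀ + at = 0 + (2.5)(4) = 10.0 m/s
Δx = v₀t + ½at² = 0·4 + 0.5·2.5·4² = 20.0 m

Phase 2 (decelerating): v₀ = 10.0 m/s, a = -3.3 m/s².
v = v₀ + at → t = (0 − 10.0) / -3.3 = 3.03 s
v² = v₀² + 2aΔx → Δx = (0² − 10.0²)/(2·-3.3) = 15.2 m
Total distance = 20.0 + 15.2 = 35.2 m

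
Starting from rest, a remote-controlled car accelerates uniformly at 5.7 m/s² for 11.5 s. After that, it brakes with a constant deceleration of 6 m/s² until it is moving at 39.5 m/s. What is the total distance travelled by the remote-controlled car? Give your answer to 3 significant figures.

605 m

Phase 1 (accelerating): v₀ = 0 m/s, a = 5.7 m/s².
v = v₀ + at = 0 + (5.7)(11.5) = 65.5 m/s
Δx = v₀t + ½at² = 0·11.5 + 0.5·5.7·11.5² = 377 m

Phase 2 (decelerating): v₀ = 65.5 m/s, a = -6 m/s².
v = v₀ + at → t = (39.5 − 65.5) / -6 = 4.34 s
v² = v₀² + 2aΔx → Δx = (39.5² − 65.5²)/(2·-6) = 228 m
Total distance = 377 + 228 = 605 m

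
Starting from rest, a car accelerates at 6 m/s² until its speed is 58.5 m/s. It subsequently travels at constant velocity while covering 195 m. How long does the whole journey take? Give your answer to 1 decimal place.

Phase 1 (accelerating): v₀ = 0 m/s, a = 6 m/s².
v = v₀ + at → t = (58.5 − 0) / 6 = 9.75 s
v² = v₀² + 2aΔx → Δx = (58.5² − 0²)/(2·6) = 285 m

Phase 2 (constant speed): v₀ = 58.5 m/s, a = 0 m/s².
Constant speed: t = d/v = 195/58.5 = 3.33 s
Total time = 9.75 + 3.33 = 13.1 s

13.1 s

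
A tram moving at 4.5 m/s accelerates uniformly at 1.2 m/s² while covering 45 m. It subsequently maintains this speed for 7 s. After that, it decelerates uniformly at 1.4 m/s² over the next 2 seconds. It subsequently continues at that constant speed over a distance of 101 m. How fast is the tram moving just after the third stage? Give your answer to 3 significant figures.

8.52 m/s

Phase 1 (accelerating): v₀ = 4.50 m/s, a = 1.2 m/s².
v² = v₀² + 2aΔx = 4.50² + 2·1.2·45 = 128 → v = 11.3 m/s
t = (v − v₀)/a = (11.3 − 4.50)/1.2 = 5.69 s

Phase 2 (constant speed): v₀ = 11.3 m/s, a = 0 m/s².
v = v₀ + at = 11.3 + (0)(7) = 11.3 m/s
Δx = v₀t + ½at² = 11.3·7 + 0.5·0·7² = 79.3 m

Phase 3 (decelerating): v₀ = 11.3 m/s, a = -1.4 m/s².
v = v₀ + at = 11.3 + (-1.4)(2) = 8.52 m/s
Δx = v₀t + ½at² = 11.3·2 + 0.5·-1.4·2² = 19.8 m
Speed at end of phase 3 = 8.52 m/s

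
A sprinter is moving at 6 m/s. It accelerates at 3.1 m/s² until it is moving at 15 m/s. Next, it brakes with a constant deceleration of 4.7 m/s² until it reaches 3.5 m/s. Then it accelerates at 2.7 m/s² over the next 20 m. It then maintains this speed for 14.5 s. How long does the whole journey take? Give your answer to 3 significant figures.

22.6 s

Phase 1 (accelerating): v₀ = 6.00 m/s, a = 3.1 m/s².
v = v₀ + at → t = (15 − 6.00) / 3.1 = 2.90 s
v² = v₀² + 2aΔx → Δx = (15² − 6.00²)/(2·3.1) = 30.5 m

Phase 2 (decelerating): v₀ = 15.0 m/s, a = -4.7 m/s².
v = v₀ + at → t = (3.5 − 15.0) / -4.7 = 2.45 s
v² = v₀² + 2aΔx → Δx = (3.5² − 15.0²)/(2·-4.7) = 22.6 m

Phase 3 (accelerating): v₀ = 3.50 m/s, a = 2.7 m/s².
v² = v₀² + 2aΔx = 3.50² + 2·2.7·20 = 120 → v = 11.0 m/s
t = (v − v₀)/a = (11.0 − 3.50)/2.7 = 2.77 s

Phase 4 (constant speed): v₀ = 11.0 m/s, a = 0 m/s².
v = v₀ + at = 11.0 + (0)(14.5) = 11.0 m/s
Δx = v₀t + ½at² = 11.0·14.5 + 0.5·0·14.5² = 159 m
Total time = 2.90 + 2.45 + 2.77 + 14.5 = 22.6 s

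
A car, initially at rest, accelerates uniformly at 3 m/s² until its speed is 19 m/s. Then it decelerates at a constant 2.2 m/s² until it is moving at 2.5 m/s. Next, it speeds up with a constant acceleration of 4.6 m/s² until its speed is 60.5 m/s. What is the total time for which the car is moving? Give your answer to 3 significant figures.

Phase 1 (accelerating): v₀ = 0 m/s, a = 3 m/s².
v = v₀ + at → t = (19 − 0) / 3 = 6.33 s
v² = v₀² + 2aΔx → Δx = (19² − 0²)/(2·3) = 60.2 m

Phase 2 (decelerating): v₀ = 19.0 m/s, a = -2.2 m/s².
v = v₀ + at → t = (2.5 − 19.0) / -2.2 = 7.50 s
v² = v₀² + 2aΔx → Δx = (2.5² − 19.0²)/(2·-2.2) = 80.6 m

Phase 3 (accelerating): v₀ = 2.50 m/s, a = 4.6 m/s².
v = v₀ + at → t = (60.5 − 2.50) / 4.6 = 12.6 s
v² = v₀² + 2aΔx → Δx = (60.5² − 2.50²)/(2·4.6) = 397 m
Total time = 6.33 + 7.50 + 12.6 = 26.4 s

26.4 s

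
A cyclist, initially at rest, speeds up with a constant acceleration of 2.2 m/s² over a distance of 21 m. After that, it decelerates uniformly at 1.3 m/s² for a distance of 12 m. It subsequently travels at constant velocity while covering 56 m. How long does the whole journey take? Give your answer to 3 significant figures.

12.9 s

Phase 1 (accelerating): v₀ = 0 m/s, a = 2.2 m/s².
v² = v₀² + 2aΔx = 0² + 2·2.2·21 = 92.4 → v = 9.61 m/s
t = (v − v₀)/a = (9.61 − 0)/2.2 = 4.37 s

Phase 2 (decelerating): v₀ = 9.61 m/s, a = -1.3 m/s².
v² = v₀² + 2aΔx = 9.61² + 2·-1.3·12 = 61.2 → v = 7.82 m/s
t = (v − v₀)/a = (7.82 − 9.61)/-1.3 = 1.38 s

Phase 3 (constant speed): v₀ = 7.82 m/s, a = 0 m/s².
Constant speed: t = d/v = 56/7.82 = 7.16 s
Total time = 4.37 + 1.38 + 7.16 = 12.9 s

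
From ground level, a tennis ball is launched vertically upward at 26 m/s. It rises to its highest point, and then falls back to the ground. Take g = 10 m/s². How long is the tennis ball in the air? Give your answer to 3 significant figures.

5.20 s

Phase 1 (rising): v₀ = 26.0 m/s, a = -10 m/s².
v = v₀ + at → t = (0 − 26.0) / -10 = 2.60 s
v² = v₀² + 2aΔx → Δx = (0² − 26.0²)/(2·-10) = 33.8 m

Phase 2 (falling): v₀ = 0 m/s, a = -10 m/s².
Falls 33.8 m from rest: t = √(2·33.8/10) = 2.60 s; v = g·t = 26.0 m/s.
Total time = 2.60 + 2.60 = 5.20 s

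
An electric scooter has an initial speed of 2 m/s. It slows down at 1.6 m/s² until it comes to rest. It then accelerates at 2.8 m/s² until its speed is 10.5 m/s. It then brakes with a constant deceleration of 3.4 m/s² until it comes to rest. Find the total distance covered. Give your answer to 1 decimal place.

Phase 1 (decelerating): v₀ = 2.00 m/s, a = -1.6 m/s².
v = v₀ + at → t = (0 − 2.00) / -1.6 = 1.25 s
v² = v₀² + 2aΔx → Δx = (0² − 2.00²)/(2·-1.6) = 1.25 m

Phase 2 (accelerating): v₀ = 0 m/s, a = 2.8 m/s².
v = v₀ + at → t = (10.5 − 0) / 2.8 = 3.75 s
v² = v₀² + 2aΔx → Δx = (10.5² − 0²)/(2·2.8) = 19.7 m

Phase 3 (decelerating): v₀ = 10.5 m/s, a = -3.4 m/s².
v = v₀ + at → t = (0 − 10.5) / -3.4 = 3.09 s
v² = v₀² + 2aΔx → Δx = (0² − 10.5²)/(2·-3.4) = 16.2 m
Total distance = 1.25 + 19.7 + 16.2 = 37.2 m

37.2 m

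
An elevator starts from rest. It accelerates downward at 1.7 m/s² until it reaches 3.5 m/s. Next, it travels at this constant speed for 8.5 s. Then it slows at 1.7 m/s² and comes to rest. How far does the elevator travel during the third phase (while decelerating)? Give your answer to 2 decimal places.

Phase 1 (accelerating): v₀ = 0 m/s, a = 1.7 m/s².
v = v₀ + at → t = (3.5 − 0) / 1.7 = 2.06 s
v² = v₀² + 2aΔx → Δx = (3.5² − 0²)/(2·1.7) = 3.60 m

Phase 2 (constant speed): v₀ = 3.50 m/s, a = 0 m/s².
v = v₀ + at = 3.50 + (0)(8.5) = 3.50 m/s
Δx = v₀t + ½at² = 3.50·8.5 + 0.5·0·8.5² = 29.8 m

Phase 3 (decelerating): v₀ = 3.50 m/s, a = -1.7 m/s².
v = v₀ + at → t = (0 − 3.50) / -1.7 = 2.06 s
v² = v₀² + 2aΔx → Δx = (0² − 3.50²)/(2·-1.7) = 3.60 m
Distance in phase 3 = 3.60 m

3.60 m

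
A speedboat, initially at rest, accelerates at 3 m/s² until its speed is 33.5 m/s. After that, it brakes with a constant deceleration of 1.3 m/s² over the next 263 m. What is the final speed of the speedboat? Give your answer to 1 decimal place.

Phase 1 (accelerating): v₀ = 0 m/s, a = 3 m/s².
v = v₀ + at → t = (33.5 − 0) / 3 = 11.2 s
v² = v₀² + 2aΔx → Δx = (33.5² − 0²)/(2·3) = 187 m

Phase 2 (decelerating): v₀ = 33.5 m/s, a = -1.3 m/s².
v² = v₀² + 2aΔx = 33.5² + 2·-1.3·263 = 438 → v = 20.9 m/s
t = (v − v₀)/a = (20.9 − 33.5)/-1.3 = 9.66 s
Final speed = 20.9 m/s

20.9 m/s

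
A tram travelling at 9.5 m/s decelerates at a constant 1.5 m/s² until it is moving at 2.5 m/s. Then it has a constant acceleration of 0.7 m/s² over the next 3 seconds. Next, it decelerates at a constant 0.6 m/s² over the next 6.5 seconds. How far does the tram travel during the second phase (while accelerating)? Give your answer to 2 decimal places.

10.65 m

Phase 1 (decelerating): v₀ = 9.50 m/s, a = -1.5 m/s².
v = v₀ + at → t = (2.5 − 9.50) / -1.5 = 4.67 s
v² = v₀² + 2aΔx → Δx = (2.5² − 9.50²)/(2·-1.5) = 28.0 m

Phase 2 (accelerating): v₀ = 2.50 m/s, a = 0.7 m/s².
v = v₀ + at = 2.50 + (0.7)(3) = 4.60 m/s
Δx = v₀t + ½at² = 2.50·3 + 0.5·0.7·3² = 10.6 m
Distance in phase 2 = 10.6 m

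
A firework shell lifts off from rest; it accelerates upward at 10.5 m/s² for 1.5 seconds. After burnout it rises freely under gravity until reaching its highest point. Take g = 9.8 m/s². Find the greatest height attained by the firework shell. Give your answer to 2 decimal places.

24.47 m

Phase 1 (powered ascent): v₀ = 0 m/s, a = 10.5 m/s².
v = v₀ + at = 0 + (10.5)(1.5) = 15.8 m/s
Δx = v₀t + ½at² = 0·1.5 + 0.5·10.5·1.5² = 11.8 m

Phase 2 (coasting upward): v₀ = 15.8 m/s, a = -9.8 m/s².
v = v₀ + at → t = (0 − 15.8) / -9.8 = 1.61 s
v² = v₀² + 2aΔx → Δx = (0² − 15.8²)/(2·-9.8) = 12.7 m
Maximum height = 11.8 + 12.7 = 24.5 m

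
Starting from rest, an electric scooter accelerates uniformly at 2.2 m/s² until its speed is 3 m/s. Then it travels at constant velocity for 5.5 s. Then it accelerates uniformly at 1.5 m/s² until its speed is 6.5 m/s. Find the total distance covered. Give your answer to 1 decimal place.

Phase 1 (accelerating): v₀ = 0 m/s, a = 2.2 m/s².
v = v₀ + at → t = (3 − 0) / 2.2 = 1.36 s
v² = v₀² + 2aΔx → Δx = (3² − 0²)/(2·2.2) = 2.05 m

Phase 2 (constant speed): v₀ = 3.00 m/s, a = 0 m/s².
v = v₀ + at = 3.00 + (0)(5.5) = 3.00 m/s
Δx = v₀t + ½at² = 3.00·5.5 + 0.5·0·5.5² = 16.5 m

Phase 3 (accelerating): v₀ = 3.00 m/s, a = 1.5 m/s².
v = v₀ + at → t = (6.5 − 3.00) / 1.5 = 2.33 s
v² = v₀² + 2aΔx → Δx = (6.5² − 3.00²)/(2·1.5) = 11.1 m
Total distance = 2.05 + 16.5 + 11.1 = 29.6 m

29.6 m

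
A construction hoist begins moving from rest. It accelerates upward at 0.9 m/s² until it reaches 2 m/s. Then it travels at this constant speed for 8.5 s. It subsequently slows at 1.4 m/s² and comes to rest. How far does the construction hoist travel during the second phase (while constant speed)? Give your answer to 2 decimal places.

Phase 1 (accelerating): v₀ = 0 m/s, a = 0.9 m/s².
v = v₀ + at → t = (2 − 0) / 0.9 = 2.22 s
v² = v₀² + 2aΔx → Δx = (2² − 0²)/(2·0.9) = 2.22 m

Phase 2 (constant speed): v₀ = 2.00 m/s, a = 0 m/s².
v = v₀ + at = 2.00 + (0)(8.5) = 2.00 m/s
Δx = v₀t + ½at² = 2.00·8.5 + 0.5·0·8.5² = 17.0 m
Distance in phase 2 = 17.0 m

17.00 m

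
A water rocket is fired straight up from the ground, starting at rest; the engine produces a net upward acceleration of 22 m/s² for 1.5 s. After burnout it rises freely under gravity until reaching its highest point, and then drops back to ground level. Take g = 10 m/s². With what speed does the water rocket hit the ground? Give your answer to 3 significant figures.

Phase 1 (powered ascent): v₀ = 0 m/s, a = 22 m/s².
v = v₀ + at = 0 + (22)(1.5) = 33.0 m/s
Δx = v₀t + ½at² = 0·1.5 + 0.5·22·1.5² = 24.8 m

Phase 2 (coasting upward): v₀ = 33.0 m/s, a = -10 m/s².
v = v₀ + at → t = (0 − 33.0) / -10 = 3.30 s
v² = v₀² + 2aΔx → Δx = (0² − 33.0²)/(2·-10) = 54.5 m

Phase 3 (free fall): v₀ = 0 m/s, a = -10 m/s².
Falls 79.2 m from rest: t = √(2·79.2/10) = 3.98 s; v = g·t = 39.8 m/s.
Impact speed = 39.8 m/s

39.8 m/s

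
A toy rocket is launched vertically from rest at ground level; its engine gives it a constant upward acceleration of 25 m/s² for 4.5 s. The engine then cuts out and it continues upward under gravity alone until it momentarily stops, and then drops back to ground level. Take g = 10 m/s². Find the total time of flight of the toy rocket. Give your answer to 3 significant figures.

Phase 1 (powered ascent): v₀ = 0 m/s, a = 25 m/s².
v = v₀ + at = 0 + (25)(4.5) = 112 m/s
Δx = v₀t + ½at² = 0·4.5 + 0.5·25·4.5² = 253 m

Phase 2 (coasting upward): v₀ = 112 m/s, a = -10 m/s².
v = v₀ + at → t = (0 − 112) / -10 = 11.2 s
v² = v₀² + 2aΔx → Δx = (0² − 112²)/(2·-10) = 633 m

Phase 3 (free fall): v₀ = 0 m/s, a = -10 m/s².
Falls 886 m from rest: t = √(2·886/10) = 13.3 s; v = g·t = 133 m/s.
Total time = 4.50 + 11.2 + 13.3 = 29.1 s

29.1 s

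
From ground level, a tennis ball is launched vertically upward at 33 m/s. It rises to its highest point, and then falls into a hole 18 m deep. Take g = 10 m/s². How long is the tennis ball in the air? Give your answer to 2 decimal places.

7.11 s

Phase 1 (rising): v₀ = 33.0 m/s, a = -10 m/s².
v = v₀ + at → t = (0 − 33.0) / -10 = 3.30 s
v² = v₀² + 2aΔx → Δx = (0² − 33.0²)/(2·-10) = 54.5 m

Phase 2 (falling): v₀ = 0 m/s, a = -10 m/s².
Falls 72.5 m from rest: t = √(2·72.5/10) = 3.81 s; v = g·t = 38.1 m/s.
Total time = 3.30 + 3.81 = 7.11 s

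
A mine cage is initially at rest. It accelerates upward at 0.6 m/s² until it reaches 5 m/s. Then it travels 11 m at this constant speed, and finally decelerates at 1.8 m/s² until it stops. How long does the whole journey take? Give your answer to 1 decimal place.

Phase 1 (accelerating): v₀ = 0 m/s, a = 0.6 m/s².
v = v₀ + at → t = (5 − 0) / 0.6 = 8.33 s
v² = v₀² + 2aΔx → Δx = (5² − 0²)/(2·0.6) = 20.8 m

Phase 2 (constant speed): v₀ = 5.00 m/s, a = 0 m/s².
Constant speed: t = d/v = 11/5.00 = 2.20 s

Phase 3 (decelerating): v₀ = 5.00 m/s, a = -1.8 m/s².
v = v₀ + at → t = (0 − 5.00) / -1.8 = 2.78 s
v² = v₀² + 2aΔx → Δx = (0² − 5.00²)/(2·-1.8) = 6.94 m
Total time = 8.33 + 2.20 + 2.78 = 13.3 s

13.3 s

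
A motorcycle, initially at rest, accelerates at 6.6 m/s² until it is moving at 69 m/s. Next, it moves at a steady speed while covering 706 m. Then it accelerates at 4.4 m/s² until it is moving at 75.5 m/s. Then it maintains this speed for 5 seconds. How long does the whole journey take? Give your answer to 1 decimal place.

27.2 s

Phase 1 (accelerating): v₀ = 0 m/s, a = 6.6 m/s².
v = v₀ + at → t = (69 − 0) / 6.6 = 10.5 s
v² = v₀² + 2aΔx → Δx = (69² − 0²)/(2·6.6) = 361 m

Phase 2 (constant speed): v₀ = 69.0 m/s, a = 0 m/s².
Constant speed: t = d/v = 706/69.0 = 10.2 s

Phase 3 (accelerating): v₀ = 69.0 m/s, a = 4.4 m/s².
v = v₀ + at → t = (75.5 − 69.0) / 4.4 = 1.48 s
v² = v₀² + 2aΔx → Δx = (75.5² − 69.0²)/(2·4.4) = 107 m

Phase 4 (constant speed): v₀ = 75.5 m/s, a = 0 m/s².
v = v₀ + at = 75.5 + (0)(5) = 75.5 m/s
Δx = v₀t + ½at² = 75.5·5 + 0.5·0·5² = 378 m
Total time = 10.5 + 10.2 + 1.48 + 5.00 = 27.2 s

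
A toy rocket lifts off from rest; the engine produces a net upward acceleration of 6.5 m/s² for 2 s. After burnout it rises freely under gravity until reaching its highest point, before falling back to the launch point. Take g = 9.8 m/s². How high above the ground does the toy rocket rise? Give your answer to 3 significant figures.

21.6 m

Phase 1 (powered ascent): v₀ = 0 m/s, a = 6.5 m/s².
v = v₀ + at = 0 + (6.5)(2) = 13.0 m/s
Δx = v₀t + ½at² = 0·2 + 0.5·6.5·2² = 13.0 m

Phase 2 (coasting upward): v₀ = 13.0 m/s, a = -9.8 m/s².
v = v₀ + at → t = (0 − 13.0) / -9.8 = 1.33 s
v² = v₀² + 2aΔx → Δx = (0² − 13.0²)/(2·-9.8) = 8.62 m
Maximum height = 13.0 + 8.62 = 21.6 m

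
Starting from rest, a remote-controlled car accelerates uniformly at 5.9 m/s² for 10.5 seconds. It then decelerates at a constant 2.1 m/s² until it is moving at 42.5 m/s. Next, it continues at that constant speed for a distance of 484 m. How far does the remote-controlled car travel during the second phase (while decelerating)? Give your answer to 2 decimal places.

Phase 1 (accelerating): v₀ = 0 m/s, a = 5.9 m/s².
v = v₀ + at = 0 + (5.9)(10.5) = 62.0 m/s
Δx = v₀t + ½at² = 0·10.5 + 0.5·5.9·10.5² = 325 m

Phase 2 (decelerating): v₀ = 62.0 m/s, a = -2.1 m/s².
v = v₀ + at → t = (42.5 − 62.0) / -2.1 = 9.26 s
v² = v₀² + 2aΔx → Δx = (42.5² − 62.0²)/(2·-2.1) = 484 m
Distance in phase 2 = 484 m

483.70 m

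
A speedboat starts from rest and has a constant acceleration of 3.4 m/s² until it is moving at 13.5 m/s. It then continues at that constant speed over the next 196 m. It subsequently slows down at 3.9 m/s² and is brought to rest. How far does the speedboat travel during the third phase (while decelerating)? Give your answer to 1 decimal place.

23.4 m

Phase 1 (accelerating): v₀ = 0 m/s, a = 3.4 m/s².
v = v₀ + at → t = (13.5 − 0) / 3.4 = 3.97 s
v² = v₀² + 2aΔx → Δx = (13.5² − 0²)/(2·3.4) = 26.8 m

Phase 2 (constant speed): v₀ = 13.5 m/s, a = 0 m/s².
Constant speed: t = d/v = 196/13.5 = 14.5 s

Phase 3 (decelerating): v₀ = 13.5 m/s, a = -3.9 m/s².
v = v₀ + at → t = (0 − 13.5) / -3.9 = 3.46 s
v² = v₀² + 2aΔx → Δx = (0² − 13.5²)/(2·-3.9) = 23.4 m
Distance in phase 3 = 23.4 m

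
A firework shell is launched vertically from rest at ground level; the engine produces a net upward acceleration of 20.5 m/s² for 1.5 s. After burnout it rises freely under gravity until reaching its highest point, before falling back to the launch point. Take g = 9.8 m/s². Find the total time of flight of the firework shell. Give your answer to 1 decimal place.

8.5 s

Phase 1 (powered ascent): v₀ = 0 m/s, a = 20.5 m/s².
v = v₀ + at = 0 + (20.5)(1.5) = 30.8 m/s
Δx = v₀t + ½at² = 0·1.5 + 0.5·20.5·1.5² = 23.1 m

Phase 2 (coasting upward): v₀ = 30.8 m/s, a = -9.8 m/s².
v = v₀ + at → t = (0 − 30.8) / -9.8 = 3.14 s
v² = v₀² + 2aΔx → Δx = (0² − 30.8²)/(2·-9.8) = 48.2 m

Phase 3 (free fall): v₀ = 0 m/s, a = -9.8 m/s².
Falls 71.3 m from rest: t = √(2·71.3/9.8) = 3.81 s; v = g·t = 37.4 m/s.
Total time = 1.50 + 3.14 + 3.81 = 8.45 s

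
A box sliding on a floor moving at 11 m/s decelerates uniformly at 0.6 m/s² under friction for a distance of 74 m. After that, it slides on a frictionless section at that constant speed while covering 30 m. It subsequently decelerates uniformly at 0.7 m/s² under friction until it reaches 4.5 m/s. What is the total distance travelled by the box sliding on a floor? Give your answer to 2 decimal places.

Phase 1 (decelerating): v₀ = 11.0 m/s, a = -0.6 m/s².
v² = v₀² + 2aΔx = 11.0² + 2·-0.6·74 = 32.2 → v = 5.67 m/s
t = (v − v₀)/a = (5.67 − 11.0)/-0.6 = 8.88 s

Phase 2 (constant speed): v₀ = 5.67 m/s, a = 0 m/s².
Constant speed: t = d/v = 30/5.67 = 5.29 s

Phase 3 (decelerating): v₀ = 5.67 m/s, a = -0.7 m/s².
v = v₀ + at → t = (4.5 − 5.67) / -0.7 = 1.68 s
v² = v₀² + 2aΔx → Δx = (4.5² − 5.67²)/(2·-0.7) = 8.54 m
Total distance = 74.0 + 30.0 + 8.54 = 113 m

112.54 m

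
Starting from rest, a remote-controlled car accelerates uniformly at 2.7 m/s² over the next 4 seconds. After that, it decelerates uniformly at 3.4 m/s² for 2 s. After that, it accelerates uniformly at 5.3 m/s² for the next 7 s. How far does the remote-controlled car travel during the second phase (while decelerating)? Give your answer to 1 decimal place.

Phase 1 (accelerating): v₀ = 0 m/s, a = 2.7 m/s².
v = v₀ + at = 0 + (2.7)(4) = 10.8 m/s
Δx = v₀t + ½at² = 0·4 + 0.5·2.7·4² = 21.6 m

Phase 2 (decelerating): v₀ = 10.8 m/s, a = -3.4 m/s².
v = v₀ + at = 10.8 + (-3.4)(2) = 4.00 m/s
Δx = v₀t + ½at² = 10.8·2 + 0.5·-3.4·2² = 14.8 m
Distance in phase 2 = 14.8 m

14.8 m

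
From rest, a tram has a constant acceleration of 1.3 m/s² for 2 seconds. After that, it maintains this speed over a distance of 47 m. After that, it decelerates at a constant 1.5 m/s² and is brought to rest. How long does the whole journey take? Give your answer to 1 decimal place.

21.8 s

Phase 1 (accelerating): v₀ = 0 m/s, a = 1.3 m/s².
v = v₀ + at = 0 + (1.3)(2) = 2.60 m/s
Δx = v₀t + ½at² = 0·2 + 0.5·1.3·2² = 2.60 m

Phase 2 (constant speed): v₀ = 2.60 m/s, a = 0 m/s².
Constant speed: t = d/v = 47/2.60 = 18.1 s

Phase 3 (decelerating): v₀ = 2.60 m/s, a = -1.5 m/s².
v = v₀ + at → t = (0 − 2.60) / -1.5 = 1.73 s
v² = v₀² + 2aΔx → Δx = (0² − 2.60²)/(2·-1.5) = 2.25 m
Total time = 2.00 + 18.1 + 1.73 = 21.8 s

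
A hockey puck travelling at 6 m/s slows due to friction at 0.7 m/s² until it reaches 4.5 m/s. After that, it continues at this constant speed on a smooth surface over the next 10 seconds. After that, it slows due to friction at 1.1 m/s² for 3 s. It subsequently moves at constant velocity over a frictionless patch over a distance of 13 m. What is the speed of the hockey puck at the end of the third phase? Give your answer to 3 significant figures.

Phase 1 (decelerating): v₀ = 6.00 m/s, a = -0.7 m/s².
v = v₀ + at → t = (4.5 − 6.00) / -0.7 = 2.14 s
v² = v₀² + 2aΔx → Δx = (4.5² − 6.00²)/(2·-0.7) = 11.2 m

Phase 2 (constant speed): v₀ = 4.50 m/s, a = 0 m/s².
v = v₀ + at = 4.50 + (0)(10) = 4.50 m/s
Δx = v₀t + ½at² = 4.50·10 + 0.5·0·10² = 45.0 m

Phase 3 (decelerating): v₀ = 4.50 m/s, a = -1.1 m/s².
v = v₀ + at = 4.50 + (-1.1)(3) = 1.20 m/s
Δx = v₀t + ½at² = 4.50·3 + 0.5·-1.1·3² = 8.55 m
Speed at end of phase 3 = 1.20 m/s

1.20 m/s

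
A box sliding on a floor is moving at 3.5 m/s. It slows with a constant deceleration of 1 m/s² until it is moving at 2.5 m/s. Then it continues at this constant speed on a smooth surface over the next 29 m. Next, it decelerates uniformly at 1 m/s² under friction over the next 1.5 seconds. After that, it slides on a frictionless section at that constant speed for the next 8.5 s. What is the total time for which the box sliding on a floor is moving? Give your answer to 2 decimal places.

22.60 s

Phase 1 (decelerating): v₀ = 3.50 m/s, a = -1 m/s².
v = v₀ + at → t = (2.5 − 3.50) / -1 = 1.00 s
v² = v₀² + 2aΔx → Δx = (2.5² − 3.50²)/(2·-1) = 3.00 m

Phase 2 (constant speed): v₀ = 2.50 m/s, a = 0 m/s².
Constant speed: t = d/v = 29/2.50 = 11.6 s

Phase 3 (decelerating): v₀ = 2.50 m/s, a = -1 m/s².
v = v₀ + at = 2.50 + (-1)(1.5) = 1.00 m/s
Δx = v₀t + ½at² = 2.50·1.5 + 0.5·-1·1.5² = 2.62 m

Phase 4 (constant speed): v₀ = 1.00 m/s, a = 0 m/s².
v = v₀ + at = 1.00 + (0)(8.5) = 1.00 m/s
Δx = v₀t + ½at² = 1.00·8.5 + 0.5·0·8.5² = 8.50 m
Total time = 1.00 + 11.6 + 1.50 + 8.50 = 22.6 s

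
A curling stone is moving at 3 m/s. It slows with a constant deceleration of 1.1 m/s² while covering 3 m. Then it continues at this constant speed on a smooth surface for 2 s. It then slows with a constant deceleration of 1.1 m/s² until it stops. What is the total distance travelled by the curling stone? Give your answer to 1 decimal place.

Phase 1 (decelerating): v₀ = 3.00 m/s, a = -1.1 m/s².
v² = v₀² + 2aΔx = 3.00² + 2·-1.1·3 = 2.40 → v = 1.55 m/s
t = (v − v₀)/a = (1.55 − 3.00)/-1.1 = 1.32 s

Phase 2 (constant speed): v₀ = 1.55 m/s, a = 0 m/s².
v = v₀ + at = 1.55 + (0)(2) = 1.55 m/s
Δx = v₀t + ½at² = 1.55·2 + 0.5·0·2² = 3.10 m

Phase 3 (decelerating): v₀ = 1.55 m/s, a = -1.1 m/s².
v = v₀ + at → t = (0 − 1.55) / -1.1 = 1.41 s
v² = v₀² + 2aΔx → Δx = (0² − 1.55²)/(2·-1.1) = 1.09 m
Total distance = 3.00 + 3.10 + 1.09 = 7.19 m

7.2 m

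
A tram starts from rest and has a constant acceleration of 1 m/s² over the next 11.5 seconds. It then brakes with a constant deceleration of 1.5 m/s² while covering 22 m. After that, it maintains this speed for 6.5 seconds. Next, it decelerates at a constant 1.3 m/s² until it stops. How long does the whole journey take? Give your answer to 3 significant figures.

Phase 1 (accelerating): v₀ = 0 m/s, a = 1 m/s².
v = v₀ + at = 0 + (1)(11.5) = 11.5 m/s
Δx = v₀t + ½at² = 0·11.5 + 0.5·1·11.5² = 66.1 m

Phase 2 (decelerating): v₀ = 11.5 m/s, a = -1.5 m/s².
v² = v₀² + 2aΔx = 11.5² + 2·-1.5·22 = 66.2 → v = 8.14 m/s
t = (v − v₀)/a = (8.14 − 11.5)/-1.5 = 2.24 s

Phase 3 (constant speed): v₀ = 8.14 m/s, a = 0 m/s².
v = v₀ + at = 8.14 + (0)(6.5) = 8.14 m/s
Δx = v₀t + ½at² = 8.14·6.5 + 0.5·0·6.5² = 52.9 m

Phase 4 (decelerating): v₀ = 8.14 m/s, a = -1.3 m/s².
v = v₀ + at → t = (0 − 8.14) / -1.3 = 6.26 s
v² = v₀² + 2aΔx → Δx = (0² − 8.14²)/(2·-1.3) = 25.5 m
Total time = 11.5 + 2.24 + 6.50 + 6.26 = 26.5 s

26.5 s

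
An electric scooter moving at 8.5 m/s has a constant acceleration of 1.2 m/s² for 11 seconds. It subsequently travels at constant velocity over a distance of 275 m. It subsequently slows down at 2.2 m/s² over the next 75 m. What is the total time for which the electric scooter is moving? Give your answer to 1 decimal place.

Phase 1 (accelerating): v₀ = 8.50 m/s, a = 1.2 m/s².
v = v₀ + at = 8.50 + (1.2)(11) = 21.7 m/s
Δx = v₀t + ½at² = 8.50·11 + 0.5·1.2·11² = 166 m

Phase 2 (constant speed): v₀ = 21.7 m/s, a = 0 m/s².
Constant speed: t = d/v = 275/21.7 = 12.7 s

Phase 3 (decelerating): v₀ = 21.7 m/s, a = -2.2 m/s².
v² = v₀² + 2aΔx = 21.7² + 2·-2.2·75 = 141 → v = 11.9 m/s
t = (v − v₀)/a = (11.9 − 21.7)/-2.2 = 4.47 s
Total time = 11.0 + 12.7 + 4.47 = 28.1 s

28.1 s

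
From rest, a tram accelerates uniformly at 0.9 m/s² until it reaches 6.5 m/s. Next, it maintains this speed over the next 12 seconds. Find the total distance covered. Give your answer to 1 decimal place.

101.5 m

Phase 1 (accelerating): v₀ = 0 m/s, a = 0.9 m/s².
v = v₀ + at → t = (6.5 − 0) / 0.9 = 7.22 s
v² = v₀² + 2aΔx → Δx = (6.5² − 0²)/(2·0.9) = 23.5 m

Phase 2 (constant speed): v₀ = 6.50 m/s, a = 0 m/s².
v = v₀ + at = 6.50 + (0)(12) = 6.50 m/s
Δx = v₀t + ½at² = 6.50·12 + 0.5·0·12² = 78.0 m
Total distance = 23.5 + 78.0 = 101 m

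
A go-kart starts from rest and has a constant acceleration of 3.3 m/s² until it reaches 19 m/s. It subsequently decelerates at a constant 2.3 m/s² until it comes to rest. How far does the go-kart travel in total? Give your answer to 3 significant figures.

Phase 1 (accelerating): v₀ = 0 m/s, a = 3.3 m/s².
v = v₀ + at → t = (19 − 0) / 3.3 = 5.76 s
v² = v₀² + 2aΔx → Δx = (19² − 0²)/(2·3.3) = 54.7 m

Phase 2 (decelerating): v₀ = 19.0 m/s, a = -2.3 m/s².
v = v₀ + at → t = (0 − 19.0) / -2.3 = 8.26 s
v² = v₀² + 2aΔx → Δx = (0² − 19.0²)/(2·-2.3) = 78.5 m
Total distance = 54.7 + 78.5 = 133 m

133 m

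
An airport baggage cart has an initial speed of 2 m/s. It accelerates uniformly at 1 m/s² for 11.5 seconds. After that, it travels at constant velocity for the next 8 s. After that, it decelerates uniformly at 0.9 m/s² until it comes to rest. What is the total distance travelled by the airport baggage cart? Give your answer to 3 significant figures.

Phase 1 (accelerating): v₀ = 2.00 m/s, a = 1 m/s².
v = v₀ + at = 2.00 + (1)(11.5) = 13.5 m/s
Δx = v₀t + ½at² = 2.00·11.5 + 0.5·1·11.5² = 89.1 m

Phase 2 (constant speed): v₀ = 13.5 m/s, a = 0 m/s².
v = v₀ + at = 13.5 + (0)(8) = 13.5 m/s
Δx = v₀t + ½at² = 13.5·8 + 0.5·0·8² = 108 m

Phase 3 (decelerating): v₀ = 13.5 m/s, a = -0.9 m/s².
v = v₀ + at → t = (0 − 13.5) / -0.9 = 15.0 s
v² = v₀² + 2aΔx → Δx = (0² − 13.5²)/(2·-0.9) = 101 m
Total distance = 89.1 + 108 + 101 = 298 m

298 m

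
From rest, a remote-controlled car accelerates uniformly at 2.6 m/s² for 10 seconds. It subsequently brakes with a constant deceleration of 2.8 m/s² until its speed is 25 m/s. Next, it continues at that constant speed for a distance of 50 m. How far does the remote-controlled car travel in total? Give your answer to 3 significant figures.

189 m

Phase 1 (accelerating): v₀ = 0 m/s, a = 2.6 m/s².
v = v₀ + at = 0 + (2.6)(10) = 26.0 m/s
Δx = v₀t + ½at² = 0·10 + 0.5·2.6·10² = 130 m

Phase 2 (decelerating): v₀ = 26.0 m/s, a = -2.8 m/s².
v = v₀ + at → t = (25 − 26.0) / -2.8 = 0.357 s
v² = v₀² + 2aΔx → Δx = (25² − 26.0²)/(2·-2.8) = 9.11 m

Phase 3 (constant speed): v₀ = 25.0 m/s, a = 0 m/s².
Constant speed: t = d/v = 50/25.0 = 2.00 s
Total distance = 130 + 9.11 + 50.0 = 189 m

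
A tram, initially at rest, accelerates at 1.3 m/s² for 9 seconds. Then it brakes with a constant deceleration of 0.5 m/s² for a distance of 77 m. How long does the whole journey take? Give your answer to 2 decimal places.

16.92 s

Phase 1 (accelerating): v₀ = 0 m/s, a = 1.3 m/s².
v = v₀ + at = 0 + (1.3)(9) = 11.7 m/s
Δx = v₀t + ½at² = 0·9 + 0.5·1.3·9² = 52.7 m

Phase 2 (decelerating): v₀ = 11.7 m/s, a = -0.5 m/s².
v² = v₀² + 2aΔx = 11.7² + 2·-0.5·77 = 59.9 → v = 7.74 m/s
t = (v − v₀)/a = (7.74 − 11.7)/-0.5 = 7.92 s
Total time = 9.00 + 7.92 = 16.9 s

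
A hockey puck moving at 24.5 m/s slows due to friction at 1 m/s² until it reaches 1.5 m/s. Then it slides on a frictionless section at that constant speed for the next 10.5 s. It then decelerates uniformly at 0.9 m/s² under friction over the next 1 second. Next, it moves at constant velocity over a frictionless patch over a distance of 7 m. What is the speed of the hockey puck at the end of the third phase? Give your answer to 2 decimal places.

0.60 m/s

Phase 1 (decelerating): v₀ = 24.5 m/s, a = -1 m/s².
v = v₀ + at → t = (1.5 − 24.5) / -1 = 23.0 s
v² = v₀² + 2aΔx → Δx = (1.5² − 24.5²)/(2·-1) = 299 m

Phase 2 (constant speed): v₀ = 1.50 m/s, a = 0 m/s².
v = v₀ + at = 1.50 + (0)(10.5) = 1.50 m/s
Δx = v₀t + ½at² = 1.50·10.5 + 0.5·0·10.5² = 15.8 m

Phase 3 (decelerating): v₀ = 1.50 m/s, a = -0.9 m/s².
v = v₀ + at = 1.50 + (-0.9)(1) = 0.600 m/s
Δx = v₀t + ½at² = 1.50·1 + 0.5·-0.9·1² = 1.05 m
Speed at end of phase 3 = 0.600 m/s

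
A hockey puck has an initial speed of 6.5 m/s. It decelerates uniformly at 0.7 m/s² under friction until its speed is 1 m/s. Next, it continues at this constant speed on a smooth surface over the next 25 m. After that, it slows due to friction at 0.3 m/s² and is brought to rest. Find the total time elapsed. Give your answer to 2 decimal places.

Phase 1 (decelerating): v₀ = 6.50 m/s, a = -0.7 m/s².
v = v₀ + at → t = (1 − 6.50) / -0.7 = 7.86 s
v² = v₀² + 2aΔx → Δx = (1² − 6.50²)/(2·-0.7) = 29.5 m

Phase 2 (constant speed): v₀ = 1.00 m/s, a = 0 m/s².
Constant speed: t = d/v = 25/1.00 = 25.0 s

Phase 3 (decelerating): v₀ = 1.00 m/s, a = -0.3 m/s².
v = v₀ + at → t = (0 − 1.00) / -0.3 = 3.33 s
v² = v₀² + 2aΔx → Δx = (0² − 1.00²)/(2·-0.3) = 1.67 m
Total time = 7.86 + 25.0 + 3.33 = 36.2 s

36.19 s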